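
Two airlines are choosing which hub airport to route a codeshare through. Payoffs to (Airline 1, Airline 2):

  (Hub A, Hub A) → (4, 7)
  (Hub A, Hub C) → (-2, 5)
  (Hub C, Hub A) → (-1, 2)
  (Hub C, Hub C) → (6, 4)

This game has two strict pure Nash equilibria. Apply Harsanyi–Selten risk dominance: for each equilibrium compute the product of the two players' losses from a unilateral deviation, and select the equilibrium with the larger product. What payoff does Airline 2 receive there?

4

At both Hub A: Airline 1 loses 4 − (-1) = 5 by deviating; Airline 2 loses 7 − 5 = 2. Product = 5·2 = 10.
At both Hub C: Airline 1 loses 6 − (-2) = 8 by deviating; Airline 2 loses 4 − 2 = 2. Product = 8·2 = 16.
16 > 10, so both Hub C is risk-dominant. Airline 2's payoff there is 4.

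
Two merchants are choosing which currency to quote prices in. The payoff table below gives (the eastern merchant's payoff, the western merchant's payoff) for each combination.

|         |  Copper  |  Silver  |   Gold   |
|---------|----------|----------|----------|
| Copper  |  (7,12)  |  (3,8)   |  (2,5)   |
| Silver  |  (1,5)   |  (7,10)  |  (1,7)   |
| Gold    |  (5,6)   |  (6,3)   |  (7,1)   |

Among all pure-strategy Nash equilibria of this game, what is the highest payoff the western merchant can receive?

Both Copper is a pure NE (the eastern merchant: 7 ≥ 5; the western merchant: 12 ≥ 8). The western merchant gets 12.
Both Silver is a pure NE (the eastern merchant: 7 ≥ 6; the western merchant: 10 ≥ 7). The western merchant gets 10.
Every other cell has a profitable deviation for at least one player. Highest of {12, 10} is 12.

12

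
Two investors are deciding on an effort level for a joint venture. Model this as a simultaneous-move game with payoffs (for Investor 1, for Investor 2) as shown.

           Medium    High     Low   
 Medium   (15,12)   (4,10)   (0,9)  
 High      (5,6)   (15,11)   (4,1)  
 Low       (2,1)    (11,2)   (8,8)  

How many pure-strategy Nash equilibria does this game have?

3

Both Medium: Investor 1 gets 15 (best alternative 5); Investor 2 gets 12 (best alternative 10). Neither deviates — NE.
Both High: Investor 1 gets 15 (best alternative 11); Investor 2 gets 11 (best alternative 6). Neither deviates — NE.
Both Low: Investor 1 gets 8 (best alternative 4); Investor 2 gets 8 (best alternative 2). Neither deviates — NE.
(Low, High) is not a NE: Investor 1 would switch to High (15 > 11).
No other cell survives both best-response checks, so there are 3 pure NE.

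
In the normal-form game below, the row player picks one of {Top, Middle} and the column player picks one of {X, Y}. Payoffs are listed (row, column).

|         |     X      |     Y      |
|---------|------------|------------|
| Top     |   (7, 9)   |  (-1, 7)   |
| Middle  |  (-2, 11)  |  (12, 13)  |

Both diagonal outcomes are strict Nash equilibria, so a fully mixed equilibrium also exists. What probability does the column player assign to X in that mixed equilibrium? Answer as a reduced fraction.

13/22

The column player's mix q on X must make the row player indifferent between Top and Middle.
The row player's payoff from Top: 7q + (-1)(1−q). From Middle: (-2)q + 12(1−q).
Set equal: 9q = 13(1−q) → q = 13/22.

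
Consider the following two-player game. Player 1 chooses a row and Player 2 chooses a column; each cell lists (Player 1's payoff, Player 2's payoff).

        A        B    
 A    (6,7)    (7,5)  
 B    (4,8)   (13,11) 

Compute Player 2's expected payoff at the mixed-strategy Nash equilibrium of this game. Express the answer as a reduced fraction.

37/5

Player 1 mixes with probability p on A, chosen so Player 2 is indifferent: 7p + 8(1−p) = 5p + 11(1−p) gives p = 3/5.
Player 2's expected payoff is 7·3/5 + 8·2/5 = 37/5.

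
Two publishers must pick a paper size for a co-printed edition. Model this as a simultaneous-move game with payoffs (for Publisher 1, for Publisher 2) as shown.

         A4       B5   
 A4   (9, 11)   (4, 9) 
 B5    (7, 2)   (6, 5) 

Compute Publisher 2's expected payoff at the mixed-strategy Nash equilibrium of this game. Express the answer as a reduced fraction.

37/5

Publisher 1 mixes with probability p on A4, chosen so Publisher 2 is indifferent: 11p + 2(1−p) = 9p + 5(1−p) gives p = 3/5.
Publisher 2's expected payoff is 11·3/5 + 2·2/5 = 37/5.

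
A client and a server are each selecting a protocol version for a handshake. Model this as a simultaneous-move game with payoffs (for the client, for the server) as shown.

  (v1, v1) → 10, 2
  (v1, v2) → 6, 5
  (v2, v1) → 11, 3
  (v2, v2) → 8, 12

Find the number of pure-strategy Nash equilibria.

Both v2: the client gets 8 (best alternative 6); the server gets 12 (best alternative 3). Neither deviates — NE.
Both v1 is not a NE: the client would switch to v2 (11 > 10).
No other cell survives both best-response checks, so there is 1 pure NE.

1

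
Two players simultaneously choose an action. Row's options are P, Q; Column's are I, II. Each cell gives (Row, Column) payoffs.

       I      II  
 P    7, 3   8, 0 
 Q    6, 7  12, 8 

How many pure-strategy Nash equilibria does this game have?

2

(P, I): Row gets 7 (best alternative 6); Column gets 3 (best alternative 0). Neither deviates — NE.
(Q, II): Row gets 12 (best alternative 8); Column gets 8 (best alternative 7). Neither deviates — NE.
(Q, I) is not a NE: Row would switch to P (7 > 6).
No other cell survives both best-response checks, so there are 2 pure NE.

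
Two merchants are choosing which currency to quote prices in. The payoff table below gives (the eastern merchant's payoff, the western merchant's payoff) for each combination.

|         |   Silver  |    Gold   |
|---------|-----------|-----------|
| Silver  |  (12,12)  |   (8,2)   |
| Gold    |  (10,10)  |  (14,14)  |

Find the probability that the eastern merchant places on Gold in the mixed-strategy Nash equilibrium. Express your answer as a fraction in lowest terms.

The eastern merchant's mix p on Silver must make the western merchant indifferent between Silver and Gold.
The western merchant's payoff from Silver: 12p + 10(1−p). From Gold: 2p + 14(1−p).
Set equal: 10p = 4(1−p) → p = 4/14 = 2/7.
Probability on Gold is 1 − 2/7 = 5/7.

5/7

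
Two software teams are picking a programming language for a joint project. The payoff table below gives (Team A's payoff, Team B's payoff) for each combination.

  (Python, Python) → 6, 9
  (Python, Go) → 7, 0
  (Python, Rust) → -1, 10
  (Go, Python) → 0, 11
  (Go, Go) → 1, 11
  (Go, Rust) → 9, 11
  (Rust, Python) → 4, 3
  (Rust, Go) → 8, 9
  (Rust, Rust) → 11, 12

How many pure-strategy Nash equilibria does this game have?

Both Rust: Team A gets 11 (best alternative 9); Team B gets 12 (best alternative 9). Neither deviates — NE.
Both Python is not a NE: Team B would switch to Rust (10 > 9).
No other cell survives both best-response checks, so there is 1 pure NE.

1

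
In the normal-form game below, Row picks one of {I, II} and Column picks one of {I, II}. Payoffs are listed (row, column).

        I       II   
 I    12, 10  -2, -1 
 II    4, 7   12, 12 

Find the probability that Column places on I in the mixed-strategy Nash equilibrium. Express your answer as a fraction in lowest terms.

7/11

Column's mix q on I must make Row indifferent between I and II.
Row's payoff from I: 12q + (-2)(1−q). From II: 4q + 12(1−q).
Set equal: 8q = 14(1−q) → q = 14/22 = 7/11.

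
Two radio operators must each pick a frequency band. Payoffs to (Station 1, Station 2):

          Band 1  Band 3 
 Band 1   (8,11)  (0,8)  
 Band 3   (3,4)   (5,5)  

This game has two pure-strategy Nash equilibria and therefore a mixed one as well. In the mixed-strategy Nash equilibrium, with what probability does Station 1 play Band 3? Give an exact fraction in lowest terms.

Station 1's mix p on Band 1 must make Station 2 indifferent between Band 1 and Band 3.
Station 2's payoff from Band 1: 11p + 4(1−p). From Band 3: 8p + 5(1−p).
Set equal: 3p = 1(1−p) → p = 1/4.
Probability on Band 3 is 1 − 1/4 = 3/4.

3/4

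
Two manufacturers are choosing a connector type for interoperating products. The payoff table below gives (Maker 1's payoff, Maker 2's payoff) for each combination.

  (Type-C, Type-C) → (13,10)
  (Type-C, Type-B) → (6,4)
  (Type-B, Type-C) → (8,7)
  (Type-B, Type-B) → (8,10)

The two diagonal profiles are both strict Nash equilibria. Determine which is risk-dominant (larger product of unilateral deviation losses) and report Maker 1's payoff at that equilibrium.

13

At both Type-C: Maker 1 loses 13 − 8 = 5 by deviating; Maker 2 loses 10 − 4 = 6. Product = 5·6 = 30.
At both Type-B: Maker 1 loses 8 − 6 = 2 by deviating; Maker 2 loses 10 − 7 = 3. Product = 2·3 = 6.
30 > 6, so both Type-C is risk-dominant. Maker 1's payoff there is 13.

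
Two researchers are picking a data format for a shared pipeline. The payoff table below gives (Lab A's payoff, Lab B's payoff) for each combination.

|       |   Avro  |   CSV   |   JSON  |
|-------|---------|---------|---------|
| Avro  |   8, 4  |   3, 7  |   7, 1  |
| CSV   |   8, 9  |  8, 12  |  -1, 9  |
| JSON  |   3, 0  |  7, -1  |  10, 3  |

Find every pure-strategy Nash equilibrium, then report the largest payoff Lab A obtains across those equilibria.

Both CSV is a pure NE (Lab A: 8 ≥ 7; Lab B: 12 ≥ 9). Lab A gets 8.
Both JSON is a pure NE (Lab A: 10 ≥ 7; Lab B: 3 ≥ 0). Lab A gets 10.
Every other cell has a profitable deviation for at least one player. Highest of {8, 10} is 10.

10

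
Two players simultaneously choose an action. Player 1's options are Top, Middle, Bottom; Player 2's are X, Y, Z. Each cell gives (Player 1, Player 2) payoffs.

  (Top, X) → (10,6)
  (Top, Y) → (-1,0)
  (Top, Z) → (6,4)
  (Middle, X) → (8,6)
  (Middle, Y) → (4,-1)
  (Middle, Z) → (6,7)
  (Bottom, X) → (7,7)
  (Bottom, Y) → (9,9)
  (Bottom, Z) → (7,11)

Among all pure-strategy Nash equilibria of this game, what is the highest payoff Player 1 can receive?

10

(Top, X) is a pure NE (Player 1: 10 ≥ 8; Player 2: 6 ≥ 4). Player 1 gets 10.
(Bottom, Z) is a pure NE (Player 1: 7 ≥ 6; Player 2: 11 ≥ 9). Player 1 gets 7.
Every other cell has a profitable deviation for at least one player. Highest of {10, 7} is 10.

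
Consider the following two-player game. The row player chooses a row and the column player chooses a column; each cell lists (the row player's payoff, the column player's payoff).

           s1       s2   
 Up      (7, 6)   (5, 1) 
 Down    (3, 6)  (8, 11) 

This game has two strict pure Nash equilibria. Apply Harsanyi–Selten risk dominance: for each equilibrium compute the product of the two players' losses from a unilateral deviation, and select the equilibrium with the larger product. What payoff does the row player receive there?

At (Up, s1): the row player loses 7 − 3 = 4 by deviating; the column player loses 6 − 1 = 5. Product = 4·5 = 20.
At (Down, s2): the row player loses 8 − 5 = 3 by deviating; the column player loses 11 − 6 = 5. Product = 3·5 = 15.
20 > 15, so (Up, s1) is risk-dominant. The row player's payoff there is 7.

7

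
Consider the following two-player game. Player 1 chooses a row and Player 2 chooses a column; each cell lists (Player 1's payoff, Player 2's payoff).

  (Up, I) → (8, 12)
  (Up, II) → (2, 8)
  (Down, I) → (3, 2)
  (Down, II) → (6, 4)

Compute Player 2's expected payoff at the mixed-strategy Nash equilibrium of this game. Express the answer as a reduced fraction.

Player 1 mixes with probability p on Up, chosen so Player 2 is indifferent: 12p + 2(1−p) = 8p + 4(1−p) gives p = 1/3.
Player 2's expected payoff is 12·1/3 + 2·2/3 = 16/3.

16/3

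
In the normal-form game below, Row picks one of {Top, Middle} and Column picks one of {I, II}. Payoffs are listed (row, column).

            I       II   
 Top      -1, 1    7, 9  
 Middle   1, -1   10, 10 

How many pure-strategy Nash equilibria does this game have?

(Middle, II): Row gets 10 (best alternative 7); Column gets 10 (best alternative -1). Neither deviates — NE.
(Top, I) is not a NE: Row would switch to Middle (1 > -1).
No other cell survives both best-response checks, so there is 1 pure NE.

1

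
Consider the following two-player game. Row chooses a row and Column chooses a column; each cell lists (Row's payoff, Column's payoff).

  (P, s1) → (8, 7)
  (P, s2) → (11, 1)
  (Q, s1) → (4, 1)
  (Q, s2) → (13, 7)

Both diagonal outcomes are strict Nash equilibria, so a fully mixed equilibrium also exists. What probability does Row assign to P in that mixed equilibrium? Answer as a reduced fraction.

Row's mix p on P must make Column indifferent between s1 and s2.
Column's payoff from s1: 7p + 1(1−p). From s2: 1p + 7(1−p).
Set equal: 6p = 6(1−p) → p = 6/12 = 1/2.

1/2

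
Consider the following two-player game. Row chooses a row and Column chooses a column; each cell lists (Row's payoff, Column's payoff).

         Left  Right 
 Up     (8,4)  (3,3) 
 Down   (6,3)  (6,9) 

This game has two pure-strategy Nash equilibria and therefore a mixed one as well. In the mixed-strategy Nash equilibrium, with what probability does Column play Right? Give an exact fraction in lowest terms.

2/5

Column's mix q on Left must make Row indifferent between Up and Down.
Row's payoff from Up: 8q + 3(1−q). From Down: 6q + 6(1−q).
Set equal: 2q = 3(1−q) → q = 3/5.
Probability on Right is 1 − 3/5 = 2/5.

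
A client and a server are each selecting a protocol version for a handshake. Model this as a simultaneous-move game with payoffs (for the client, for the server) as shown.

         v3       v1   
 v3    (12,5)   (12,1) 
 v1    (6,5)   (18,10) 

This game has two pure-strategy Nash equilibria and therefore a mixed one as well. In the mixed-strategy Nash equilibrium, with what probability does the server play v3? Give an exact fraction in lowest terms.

1/2

The server's mix q on v3 must make the client indifferent between v3 and v1.
The client's payoff from v3: 12q + 12(1−q). From v1: 6q + 18(1−q).
Set equal: 6q = 6(1−q) → q = 6/12 = 1/2.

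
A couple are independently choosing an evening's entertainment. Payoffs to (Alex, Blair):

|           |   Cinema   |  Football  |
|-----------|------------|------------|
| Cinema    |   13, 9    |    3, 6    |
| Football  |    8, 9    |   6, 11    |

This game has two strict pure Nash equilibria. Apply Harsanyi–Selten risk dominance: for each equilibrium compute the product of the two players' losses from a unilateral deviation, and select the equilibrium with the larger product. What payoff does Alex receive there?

At both Cinema: Alex loses 13 − 8 = 5 by deviating; Blair loses 9 − 6 = 3. Product = 5·3 = 15.
At both Football: Alex loses 6 − 3 = 3 by deviating; Blair loses 11 − 9 = 2. Product = 3·2 = 6.
15 > 6, so both Cinema is risk-dominant. Alex's payoff there is 13.

13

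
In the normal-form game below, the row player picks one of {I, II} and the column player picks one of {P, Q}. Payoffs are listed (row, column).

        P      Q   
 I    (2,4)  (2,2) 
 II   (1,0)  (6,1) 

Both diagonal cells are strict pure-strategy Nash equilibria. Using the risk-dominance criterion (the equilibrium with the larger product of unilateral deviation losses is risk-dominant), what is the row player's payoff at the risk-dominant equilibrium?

6

At (I, P): the row player loses 2 − 1 = 1 by deviating; the column player loses 4 − 2 = 2. Product = 1·2 = 2.
At (II, Q): the row player loses 6 − 2 = 4 by deviating; the column player loses 1 − 0 = 1. Product = 4·1 = 4.
4 > 2, so (II, Q) is risk-dominant. The row player's payoff there is 6.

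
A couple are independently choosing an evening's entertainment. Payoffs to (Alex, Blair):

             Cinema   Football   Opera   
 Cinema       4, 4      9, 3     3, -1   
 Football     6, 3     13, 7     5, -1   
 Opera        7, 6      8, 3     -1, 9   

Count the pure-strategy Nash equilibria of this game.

1

Both Football: Alex gets 13 (best alternative 9); Blair gets 7 (best alternative 3). Neither deviates — NE.
Both Opera is not a NE: Alex would switch to Football (5 > -1).
No other cell survives both best-response checks, so there is 1 pure NE.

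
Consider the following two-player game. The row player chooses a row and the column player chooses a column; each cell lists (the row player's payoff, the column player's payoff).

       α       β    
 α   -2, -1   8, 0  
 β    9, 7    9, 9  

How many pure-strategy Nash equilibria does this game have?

1

Both β: the row player gets 9 (best alternative 8); the column player gets 9 (best alternative 7). Neither deviates — NE.
Both α is not a NE: the row player would switch to β (9 > -2).
No other cell survives both best-response checks, so there is 1 pure NE.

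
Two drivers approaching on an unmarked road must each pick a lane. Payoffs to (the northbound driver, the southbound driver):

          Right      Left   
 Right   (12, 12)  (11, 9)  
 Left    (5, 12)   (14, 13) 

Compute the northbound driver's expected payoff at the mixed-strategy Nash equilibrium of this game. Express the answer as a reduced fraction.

113/10

The southbound driver mixes with probability q on Right, chosen so the northbound driver is indifferent: 12q + 11(1−q) = 5q + 14(1−q) gives q = 3/10.
The northbound driver's expected payoff (from either row, since indifferent) is 12·3/10 + 11·7/10 = 113/10.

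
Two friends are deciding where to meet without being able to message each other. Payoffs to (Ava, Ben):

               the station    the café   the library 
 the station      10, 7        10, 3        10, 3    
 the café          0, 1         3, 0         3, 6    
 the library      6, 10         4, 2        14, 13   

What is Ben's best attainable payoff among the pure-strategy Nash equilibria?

Both the station is a pure NE (Ava: 10 ≥ 6; Ben: 7 ≥ 3). Ben gets 7.
Both the library is a pure NE (Ava: 14 ≥ 10; Ben: 13 ≥ 10). Ben gets 13.
Every other cell has a profitable deviation for at least one player. Highest of {7, 13} is 13.

13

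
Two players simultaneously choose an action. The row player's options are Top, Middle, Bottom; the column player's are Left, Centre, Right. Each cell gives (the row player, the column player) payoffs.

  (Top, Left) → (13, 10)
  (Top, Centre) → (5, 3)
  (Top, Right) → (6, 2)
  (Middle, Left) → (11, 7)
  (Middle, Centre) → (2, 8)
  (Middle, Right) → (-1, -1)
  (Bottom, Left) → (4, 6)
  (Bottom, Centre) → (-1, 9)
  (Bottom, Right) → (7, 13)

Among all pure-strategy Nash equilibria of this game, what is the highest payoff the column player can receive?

13

(Top, Left) is a pure NE (the row player: 13 ≥ 11; the column player: 10 ≥ 3). The column player gets 10.
(Bottom, Right) is a pure NE (the row player: 7 ≥ 6; the column player: 13 ≥ 9). The column player gets 13.
Every other cell has a profitable deviation for at least one player. Highest of {10, 13} is 13.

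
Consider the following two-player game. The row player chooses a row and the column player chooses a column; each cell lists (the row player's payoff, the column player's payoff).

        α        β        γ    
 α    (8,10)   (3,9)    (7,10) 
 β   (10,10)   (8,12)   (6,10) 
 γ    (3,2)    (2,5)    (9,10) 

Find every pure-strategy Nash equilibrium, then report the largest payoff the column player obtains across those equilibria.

Both β is a pure NE (the row player: 8 ≥ 3; the column player: 12 ≥ 10). The column player gets 12.
Both γ is a pure NE (the row player: 9 ≥ 7; the column player: 10 ≥ 5). The column player gets 10.
Every other cell has a profitable deviation for at least one player. Highest of {12, 10} is 12.

12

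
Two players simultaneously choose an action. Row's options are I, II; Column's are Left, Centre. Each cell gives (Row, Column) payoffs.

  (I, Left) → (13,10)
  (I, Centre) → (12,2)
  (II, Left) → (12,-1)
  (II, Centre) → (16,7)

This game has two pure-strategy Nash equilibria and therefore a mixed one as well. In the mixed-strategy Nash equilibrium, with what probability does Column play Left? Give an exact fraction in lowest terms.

Column's mix q on Left must make Row indifferent between I and II.
Row's payoff from I: 13q + 12(1−q). From II: 12q + 16(1−q).
Set equal: 1q = 4(1−q) → q = 4/5.

4/5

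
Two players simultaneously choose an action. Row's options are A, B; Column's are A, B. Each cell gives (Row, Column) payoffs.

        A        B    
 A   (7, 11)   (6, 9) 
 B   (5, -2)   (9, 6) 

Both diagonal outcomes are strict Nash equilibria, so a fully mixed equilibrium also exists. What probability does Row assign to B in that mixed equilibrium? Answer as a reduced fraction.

1/5

Row's mix p on A must make Column indifferent between A and B.
Column's payoff from A: 11p + (-2)(1−p). From B: 9p + 6(1−p).
Set equal: 2p = 8(1−p) → p = 8/10 = 4/5.
Probability on B is 1 − 4/5 = 1/5.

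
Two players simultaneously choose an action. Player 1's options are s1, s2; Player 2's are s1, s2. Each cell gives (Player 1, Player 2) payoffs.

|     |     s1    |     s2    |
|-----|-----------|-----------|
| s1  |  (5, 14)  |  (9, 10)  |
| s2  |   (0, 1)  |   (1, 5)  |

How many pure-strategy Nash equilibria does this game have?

Both s1: Player 1 gets 5 (best alternative 0); Player 2 gets 14 (best alternative 10). Neither deviates — NE.
Both s2 is not a NE: Player 1 would switch to s1 (9 > 1).
No other cell survives both best-response checks, so there is 1 pure NE.

1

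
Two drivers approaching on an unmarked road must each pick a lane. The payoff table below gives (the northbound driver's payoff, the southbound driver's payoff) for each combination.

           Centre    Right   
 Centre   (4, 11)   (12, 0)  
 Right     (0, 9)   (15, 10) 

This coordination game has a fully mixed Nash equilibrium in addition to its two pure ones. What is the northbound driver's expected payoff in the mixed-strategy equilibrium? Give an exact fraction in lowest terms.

60/7

The southbound driver mixes with probability q on Centre, chosen so the northbound driver is indifferent: 4q + 12(1−q) = 0q + 15(1−q) gives q = 3/7.
The northbound driver's expected payoff (from either row, since indifferent) is 4·3/7 + 12·4/7 = 60/7.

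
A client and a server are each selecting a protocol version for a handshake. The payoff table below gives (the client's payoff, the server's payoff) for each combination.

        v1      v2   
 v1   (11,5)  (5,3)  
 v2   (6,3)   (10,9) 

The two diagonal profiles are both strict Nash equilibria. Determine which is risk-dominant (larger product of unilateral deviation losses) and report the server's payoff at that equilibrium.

9

At both v1: the client loses 11 − 6 = 5 by deviating; the server loses 5 − 3 = 2. Product = 5·2 = 10.
At both v2: the client loses 10 − 5 = 5 by deviating; the server loses 9 − 3 = 6. Product = 5·6 = 30.
30 > 10, so both v2 is risk-dominant. The server's payoff there is 9.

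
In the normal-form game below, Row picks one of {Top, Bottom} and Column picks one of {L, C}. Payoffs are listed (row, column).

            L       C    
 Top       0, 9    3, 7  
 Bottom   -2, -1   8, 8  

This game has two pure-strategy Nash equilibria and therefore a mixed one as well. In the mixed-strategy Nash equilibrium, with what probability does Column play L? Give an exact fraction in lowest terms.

Column's mix q on L must make Row indifferent between Top and Bottom.
Row's payoff from Top: 0q + 3(1−q). From Bottom: (-2)q + 8(1−q).
Set equal: 2q = 5(1−q) → q = 5/7.

5/7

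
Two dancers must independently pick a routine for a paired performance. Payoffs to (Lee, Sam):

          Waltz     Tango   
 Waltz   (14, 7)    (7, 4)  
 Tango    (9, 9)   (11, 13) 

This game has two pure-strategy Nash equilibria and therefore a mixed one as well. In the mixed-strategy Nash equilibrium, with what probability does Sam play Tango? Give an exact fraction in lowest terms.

5/9

Sam's mix q on Waltz must make Lee indifferent between Waltz and Tango.
Lee's payoff from Waltz: 14q + 7(1−q). From Tango: 9q + 11(1−q).
Set equal: 5q = 4(1−q) → q = 4/9.
Probability on Tango is 1 − 4/9 = 5/9.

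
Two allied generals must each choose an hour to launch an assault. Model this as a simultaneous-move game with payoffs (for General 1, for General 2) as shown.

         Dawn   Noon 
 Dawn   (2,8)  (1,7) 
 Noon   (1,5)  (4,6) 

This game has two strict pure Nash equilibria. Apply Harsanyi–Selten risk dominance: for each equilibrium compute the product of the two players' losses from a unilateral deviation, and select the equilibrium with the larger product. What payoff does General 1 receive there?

At both Dawn: General 1 loses 2 − 1 = 1 by deviating; General 2 loses 8 − 7 = 1. Product = 1·1 = 1.
At both Noon: General 1 loses 4 − 1 = 3 by deviating; General 2 loses 6 − 5 = 1. Product = 3·1 = 3.
3 > 1, so both Noon is risk-dominant. General 1's payoff there is 4.

4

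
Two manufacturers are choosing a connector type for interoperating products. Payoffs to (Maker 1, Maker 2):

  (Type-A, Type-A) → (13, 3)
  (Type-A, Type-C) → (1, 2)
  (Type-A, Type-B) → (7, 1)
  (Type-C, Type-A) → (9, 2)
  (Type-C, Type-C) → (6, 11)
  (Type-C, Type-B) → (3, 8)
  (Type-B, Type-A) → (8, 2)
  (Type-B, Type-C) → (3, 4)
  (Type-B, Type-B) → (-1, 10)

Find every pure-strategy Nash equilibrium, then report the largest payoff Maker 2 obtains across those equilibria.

Both Type-A is a pure NE (Maker 1: 13 ≥ 9; Maker 2: 3 ≥ 2). Maker 2 gets 3.
Both Type-C is a pure NE (Maker 1: 6 ≥ 3; Maker 2: 11 ≥ 8). Maker 2 gets 11.
Every other cell has a profitable deviation for at least one player. Highest of {3, 11} is 11.

11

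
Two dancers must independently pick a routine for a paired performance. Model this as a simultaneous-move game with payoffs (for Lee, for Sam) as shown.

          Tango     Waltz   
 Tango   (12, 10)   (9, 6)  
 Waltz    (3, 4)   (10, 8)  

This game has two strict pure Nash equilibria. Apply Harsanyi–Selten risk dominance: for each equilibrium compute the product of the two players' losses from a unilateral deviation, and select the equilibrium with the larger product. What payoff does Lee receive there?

At both Tango: Lee loses 12 − 3 = 9 by deviating; Sam loses 10 − 6 = 4. Product = 9·4 = 36.
At both Waltz: Lee loses 10 − 9 = 1 by deviating; Sam loses 8 − 4 = 4. Product = 1·4 = 4.
36 > 4, so both Tango is risk-dominant. Lee's payoff there is 12.

12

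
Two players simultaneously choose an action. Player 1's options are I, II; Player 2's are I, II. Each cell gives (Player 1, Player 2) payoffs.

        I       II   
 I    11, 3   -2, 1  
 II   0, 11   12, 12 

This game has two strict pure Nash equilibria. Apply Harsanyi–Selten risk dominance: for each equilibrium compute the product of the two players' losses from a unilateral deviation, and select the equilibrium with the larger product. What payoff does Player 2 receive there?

3

At both I: Player 1 loses 11 − 0 = 11 by deviating; Player 2 loses 3 − 1 = 2. Product = 11·2 = 22.
At both II: Player 1 loses 12 − (-2) = 14 by deviating; Player 2 loses 12 − 11 = 1. Product = 14·1 = 14.
22 > 14, so both I is risk-dominant. Player 2's payoff there is 3.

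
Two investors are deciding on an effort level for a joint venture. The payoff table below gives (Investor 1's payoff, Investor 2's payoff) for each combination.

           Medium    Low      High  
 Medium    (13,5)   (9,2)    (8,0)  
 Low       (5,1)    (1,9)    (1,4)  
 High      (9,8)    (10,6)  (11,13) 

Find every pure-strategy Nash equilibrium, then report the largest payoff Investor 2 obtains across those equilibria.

Both Medium is a pure NE (Investor 1: 13 ≥ 9; Investor 2: 5 ≥ 2). Investor 2 gets 5.
Both High is a pure NE (Investor 1: 11 ≥ 8; Investor 2: 13 ≥ 8). Investor 2 gets 13.
Every other cell has a profitable deviation for at least one player. Highest of {5, 13} is 13.

13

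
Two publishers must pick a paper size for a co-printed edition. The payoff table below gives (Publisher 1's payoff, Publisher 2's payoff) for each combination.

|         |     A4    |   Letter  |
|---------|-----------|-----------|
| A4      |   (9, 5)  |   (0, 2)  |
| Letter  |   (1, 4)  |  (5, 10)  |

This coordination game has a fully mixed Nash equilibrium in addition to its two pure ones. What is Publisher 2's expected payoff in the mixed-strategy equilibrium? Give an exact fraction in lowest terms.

14/3

Publisher 1 mixes with probability p on A4, chosen so Publisher 2 is indifferent: 5p + 4(1−p) = 2p + 10(1−p) gives p = 2/3.
Publisher 2's expected payoff is 5·2/3 + 4·1/3 = 14/3.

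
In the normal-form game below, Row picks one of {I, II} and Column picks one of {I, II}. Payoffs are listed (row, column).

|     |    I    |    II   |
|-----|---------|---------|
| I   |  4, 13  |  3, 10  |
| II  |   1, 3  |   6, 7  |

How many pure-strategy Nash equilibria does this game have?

Both I: Row gets 4 (best alternative 1); Column gets 13 (best alternative 10). Neither deviates — NE.
Both II: Row gets 6 (best alternative 3); Column gets 7 (best alternative 3). Neither deviates — NE.
(II, I) is not a NE: Row would switch to I (4 > 1).
No other cell survives both best-response checks, so there are 2 pure NE.

2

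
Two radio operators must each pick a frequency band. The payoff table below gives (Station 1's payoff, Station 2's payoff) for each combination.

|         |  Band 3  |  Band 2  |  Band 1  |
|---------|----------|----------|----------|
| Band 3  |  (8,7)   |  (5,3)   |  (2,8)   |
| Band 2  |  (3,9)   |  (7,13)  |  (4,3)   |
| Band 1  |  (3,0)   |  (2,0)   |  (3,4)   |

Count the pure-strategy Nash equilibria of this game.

Both Band 2: Station 1 gets 7 (best alternative 5); Station 2 gets 13 (best alternative 9). Neither deviates — NE.
Both Band 3 is not a NE: Station 2 would switch to Band 1 (8 > 7).
No other cell survives both best-response checks, so there is 1 pure NE.

1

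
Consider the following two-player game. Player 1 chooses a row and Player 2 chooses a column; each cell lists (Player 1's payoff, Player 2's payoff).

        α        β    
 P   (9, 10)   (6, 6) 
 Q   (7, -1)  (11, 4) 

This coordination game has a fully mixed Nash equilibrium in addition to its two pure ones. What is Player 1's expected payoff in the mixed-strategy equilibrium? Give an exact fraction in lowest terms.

57/7

Player 2 mixes with probability q on α, chosen so Player 1 is indifferent: 9q + 6(1−q) = 7q + 11(1−q) gives q = 5/7.
Player 1's expected payoff (from either row, since indifferent) is 9·5/7 + 6·2/7 = 57/7.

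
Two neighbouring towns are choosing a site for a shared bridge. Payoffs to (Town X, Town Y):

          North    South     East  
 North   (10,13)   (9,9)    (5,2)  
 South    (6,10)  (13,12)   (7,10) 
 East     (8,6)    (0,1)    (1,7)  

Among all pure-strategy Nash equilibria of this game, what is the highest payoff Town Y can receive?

Both North is a pure NE (Town X: 10 ≥ 8; Town Y: 13 ≥ 9). Town Y gets 13.
Both South is a pure NE (Town X: 13 ≥ 9; Town Y: 12 ≥ 10). Town Y gets 12.
Every other cell has a profitable deviation for at least one player. Highest of {13, 12} is 13.

13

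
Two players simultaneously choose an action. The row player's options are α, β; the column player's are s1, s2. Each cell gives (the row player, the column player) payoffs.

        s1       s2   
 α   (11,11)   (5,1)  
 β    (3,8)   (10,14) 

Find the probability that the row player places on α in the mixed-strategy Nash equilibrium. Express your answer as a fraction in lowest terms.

3/8

The row player's mix p on α must make the column player indifferent between s1 and s2.
The column player's payoff from s1: 11p + 8(1−p). From s2: 1p + 14(1−p).
Set equal: 10p = 6(1−p) → p = 6/16 = 3/8.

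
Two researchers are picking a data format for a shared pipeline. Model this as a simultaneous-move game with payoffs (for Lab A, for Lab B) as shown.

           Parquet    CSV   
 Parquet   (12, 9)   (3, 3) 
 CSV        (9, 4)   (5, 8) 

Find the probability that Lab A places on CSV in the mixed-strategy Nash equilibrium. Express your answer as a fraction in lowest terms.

Lab A's mix p on Parquet must make Lab B indifferent between Parquet and CSV.
Lab B's payoff from Parquet: 9p + 4(1−p). From CSV: 3p + 8(1−p).
Set equal: 6p = 4(1−p) → p = 4/10 = 2/5.
Probability on CSV is 1 − 2/5 = 3/5.

3/5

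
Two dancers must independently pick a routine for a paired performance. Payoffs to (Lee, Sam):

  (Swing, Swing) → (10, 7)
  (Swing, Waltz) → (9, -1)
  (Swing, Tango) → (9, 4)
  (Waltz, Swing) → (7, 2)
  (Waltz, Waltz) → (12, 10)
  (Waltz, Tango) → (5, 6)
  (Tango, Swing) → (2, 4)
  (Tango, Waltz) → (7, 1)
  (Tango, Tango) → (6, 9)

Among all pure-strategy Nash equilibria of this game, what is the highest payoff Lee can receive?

Both Swing is a pure NE (Lee: 10 ≥ 7; Sam: 7 ≥ 4). Lee gets 10.
Both Waltz is a pure NE (Lee: 12 ≥ 9; Sam: 10 ≥ 6). Lee gets 12.
Every other cell has a profitable deviation for at least one player. Highest of {10, 12} is 12.

12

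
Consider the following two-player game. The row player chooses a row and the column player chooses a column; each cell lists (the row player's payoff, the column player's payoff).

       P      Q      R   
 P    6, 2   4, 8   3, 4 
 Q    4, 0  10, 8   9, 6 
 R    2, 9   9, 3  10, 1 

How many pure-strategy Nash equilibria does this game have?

Both Q: the row player gets 10 (best alternative 9); the column player gets 8 (best alternative 6). Neither deviates — NE.
Both R is not a NE: the column player would switch to P (9 > 1).
No other cell survives both best-response checks, so there is 1 pure NE.

1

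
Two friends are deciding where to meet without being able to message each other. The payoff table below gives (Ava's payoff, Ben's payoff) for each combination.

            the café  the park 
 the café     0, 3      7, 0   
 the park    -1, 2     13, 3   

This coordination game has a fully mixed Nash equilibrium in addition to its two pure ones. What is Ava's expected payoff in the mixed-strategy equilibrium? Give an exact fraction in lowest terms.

Ben mixes with probability q on the café, chosen so Ava is indifferent: 0q + 7(1−q) = (-1)q + 13(1−q) gives q = 6/7.
Ava's expected payoff (from either row, since indifferent) is 0·6/7 + 7·1/7 = 1.

1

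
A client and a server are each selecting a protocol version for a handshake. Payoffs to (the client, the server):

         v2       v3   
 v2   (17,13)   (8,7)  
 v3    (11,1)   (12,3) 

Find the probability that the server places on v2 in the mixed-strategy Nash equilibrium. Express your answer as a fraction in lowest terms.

2/5

The server's mix q on v2 must make the client indifferent between v2 and v3.
The client's payoff from v2: 17q + 8(1−q). From v3: 11q + 12(1−q).
Set equal: 6q = 4(1−q) → q = 4/10 = 2/5.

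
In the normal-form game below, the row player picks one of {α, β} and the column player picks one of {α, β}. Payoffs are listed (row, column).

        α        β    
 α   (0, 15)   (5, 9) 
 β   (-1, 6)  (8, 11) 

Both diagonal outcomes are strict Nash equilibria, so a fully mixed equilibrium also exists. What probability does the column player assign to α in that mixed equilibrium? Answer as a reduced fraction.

The column player's mix q on α must make the row player indifferent between α and β.
The row player's payoff from α: 0q + 5(1−q). From β: (-1)q + 8(1−q).
Set equal: 1q = 3(1−q) → q = 3/4.

3/4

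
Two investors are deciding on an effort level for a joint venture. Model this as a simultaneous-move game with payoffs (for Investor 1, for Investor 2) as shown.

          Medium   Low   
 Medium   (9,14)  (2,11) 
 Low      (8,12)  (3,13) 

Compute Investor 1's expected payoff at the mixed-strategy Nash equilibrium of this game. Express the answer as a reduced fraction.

Investor 2 mixes with probability q on Medium, chosen so Investor 1 is indifferent: 9q + 2(1−q) = 8q + 3(1−q) gives q = 1/2.
Investor 1's expected payoff (from either row, since indifferent) is 9·1/2 + 2·1/2 = 11/2.

11/2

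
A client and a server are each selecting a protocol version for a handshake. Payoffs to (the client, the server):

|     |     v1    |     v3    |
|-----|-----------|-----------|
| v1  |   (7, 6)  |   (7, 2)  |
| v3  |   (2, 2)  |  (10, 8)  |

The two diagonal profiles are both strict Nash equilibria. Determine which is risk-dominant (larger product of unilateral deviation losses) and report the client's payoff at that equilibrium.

7

At both v1: the client loses 7 − 2 = 5 by deviating; the server loses 6 − 2 = 4. Product = 5·4 = 20.
At both v3: the client loses 10 − 7 = 3 by deviating; the server loses 8 − 2 = 6. Product = 3·6 = 18.
20 > 18, so both v1 is risk-dominant. The client's payoff there is 7.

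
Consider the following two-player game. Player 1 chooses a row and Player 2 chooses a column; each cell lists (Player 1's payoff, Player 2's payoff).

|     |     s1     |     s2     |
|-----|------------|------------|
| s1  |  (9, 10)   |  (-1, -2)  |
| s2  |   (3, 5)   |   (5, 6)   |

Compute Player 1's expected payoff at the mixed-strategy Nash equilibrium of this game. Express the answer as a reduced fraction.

Player 2 mixes with probability q on s1, chosen so Player 1 is indifferent: 9q + (-1)(1−q) = 3q + 5(1−q) gives q = 1/2.
Player 1's expected payoff (from either row, since indifferent) is 9·1/2 + (-1)·1/2 = 4.

4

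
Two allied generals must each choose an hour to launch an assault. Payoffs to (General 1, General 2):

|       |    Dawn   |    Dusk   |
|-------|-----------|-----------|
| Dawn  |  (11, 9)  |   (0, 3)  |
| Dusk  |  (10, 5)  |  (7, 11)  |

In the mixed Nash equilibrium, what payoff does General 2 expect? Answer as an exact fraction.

General 1 mixes with probability p on Dawn, chosen so General 2 is indifferent: 9p + 5(1−p) = 3p + 11(1−p) gives p = 1/2.
General 2's expected payoff is 9·1/2 + 5·1/2 = 7.

7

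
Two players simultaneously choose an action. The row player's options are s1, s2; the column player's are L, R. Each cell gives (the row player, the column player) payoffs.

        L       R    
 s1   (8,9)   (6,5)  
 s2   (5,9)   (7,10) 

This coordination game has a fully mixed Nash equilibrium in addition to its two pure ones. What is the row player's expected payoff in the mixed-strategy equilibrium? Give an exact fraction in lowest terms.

The column player mixes with probability q on L, chosen so the row player is indifferent: 8q + 6(1−q) = 5q + 7(1−q) gives q = 1/4.
The row player's expected payoff (from either row, since indifferent) is 8·1/4 + 6·3/4 = 13/2.

13/2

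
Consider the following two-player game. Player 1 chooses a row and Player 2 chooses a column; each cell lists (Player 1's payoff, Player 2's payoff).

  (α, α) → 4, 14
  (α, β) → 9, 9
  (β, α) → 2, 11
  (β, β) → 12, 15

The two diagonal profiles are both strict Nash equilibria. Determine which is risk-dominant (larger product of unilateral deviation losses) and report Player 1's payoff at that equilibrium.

12

At both α: Player 1 loses 4 − 2 = 2 by deviating; Player 2 loses 14 − 9 = 5. Product = 2·5 = 10.
At both β: Player 1 loses 12 − 9 = 3 by deviating; Player 2 loses 15 − 11 = 4. Product = 3·4 = 12.
12 > 10, so both β is risk-dominant. Player 1's payoff there is 12.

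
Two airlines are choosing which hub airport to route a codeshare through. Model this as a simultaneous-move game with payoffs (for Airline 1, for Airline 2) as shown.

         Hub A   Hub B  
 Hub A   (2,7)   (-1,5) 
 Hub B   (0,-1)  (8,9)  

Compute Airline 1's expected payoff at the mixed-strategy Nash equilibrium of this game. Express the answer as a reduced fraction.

Airline 2 mixes with probability q on Hub A, chosen so Airline 1 is indifferent: 2q + (-1)(1−q) = 0q + 8(1−q) gives q = 9/11.
Airline 1's expected payoff (from either row, since indifferent) is 2·9/11 + (-1)·2/11 = 16/11.

16/11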